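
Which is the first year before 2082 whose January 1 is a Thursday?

Jan 1 advances by 2 weekdays after a leap year and by 1 after a common year.
2082: Jan 1 is Thursday.
2081: Wednesday
2080: Monday (leap)
2079: Sunday
2078: Saturday
2077: Friday
2076: Wednesday (leap)
2075: Tuesday
2074: Monday
2073: Sunday
2072: Friday (leap)
2071: Thursday
2071 begins on a Thursday

2071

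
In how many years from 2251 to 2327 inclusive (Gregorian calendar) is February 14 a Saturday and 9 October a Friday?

Check each year's weekday for February 14 and 9 October:
  2251: Fri/Thu  2252: Sat/Sat  2253: Mon/Sun  2254: Tue/Mon  2255: Wed/Tue  2256: Thu/Thu  2257: Sat/Fri ✓  2258: Sun/Sat  2259: Mon/Sun  2260: Tue/Tue  2261: Thu/Wed  2262: Fri/Thu  2263: Sat/Fri ✓  2264: Sun/Sun  …(49 more)…  2314: Sat/Fri ✓  2315: Sun/Sat  2316: Mon/Mon  2317: Wed/Tue  2318: Thu/Wed  2319: Fri/Thu  2320: Sat/Sat  2321: Mon/Sun  2322: Tue/Mon  2323: Wed/Tue  2324: Thu/Thu  2325: Sat/Fri ✓  2326: Sun/Sat  2327: Mon/Sun
Both conditions hold in: 2257, 2263, 2274, 2285, 2291, 2303, 2314, 2325 — 8.

8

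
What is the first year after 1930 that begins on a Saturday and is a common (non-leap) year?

Jan 1 advances by 2 weekdays after a leap year and by 1 after a common year.
1930: Jan 1 is Wednesday.
1931: Thursday
1932: Friday (leap)
1933: Sunday
1934: Monday
1935: Tuesday
1936: Wednesday (leap)
1937: Friday
1938: Saturday
1938 begins on a Saturday and is a common year.

1938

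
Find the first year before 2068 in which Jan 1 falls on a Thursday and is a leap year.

Jan 1 advances by 2 weekdays after a leap year and by 1 after a common year.
2068: Jan 1 is Sunday (leap).
2067: Saturday
2066: Friday
2065: Thursday
2064: Tuesday (leap)
2063: Monday
2062: Sunday
2061: Saturday
2060: Thursday (leap)
2060 begins on a Thursday and is a leap year.

2060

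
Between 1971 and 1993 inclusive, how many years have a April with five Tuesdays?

April has 30 days; it has five Tuesdays when Tuesday falls among the first (month-length − 28) days — i.e. when April 1 is one of Tuesday/Monday.
April 1 by year: 1971:Thu 1972:Sat 1973:Sun 1974:Mon✓ 1975:Tue✓ 1976:Thu 1977:Fri 1978:Sat 1979:Sun 1980:Tue✓ 1981:Wed 1982:Thu 1983:Fri 1984:Sun 1985:Mon✓ 1986:Tue✓ 1987:Wed 1988:Fri 1989:Sat 1990:Sun 1991:Mon✓ 1992:Wed 1993:Thu
Years with five Tuesdays: 1974, 1975, 1980, 1985, 1986, 1991 → 6.

6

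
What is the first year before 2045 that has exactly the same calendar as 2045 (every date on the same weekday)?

2034

Two years share a calendar iff Jan 1 falls on the same weekday and both are leap or both are common. 2045: Jan 1 is Sunday, common year.
2044: Jan 1 Friday, leap
2043: Jan 1 Thursday, common
2042: Jan 1 Wednesday, common
2041: Jan 1 Tuesday, common
2040: Jan 1 Sunday, leap
2039: Jan 1 Saturday, common
2038: Jan 1 Friday, common
2037: Jan 1 Thursday, common
2036: Jan 1 Tuesday, leap
2035: Jan 1 Monday, common
2034: Jan 1 Sunday, common
2034 matches on both conditions.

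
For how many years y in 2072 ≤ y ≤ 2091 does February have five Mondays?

February has 28 days (29 in leap years); it has five Mondays when Monday falls among the first (month-length − 28) days — i.e. when February 1 is Monday in a leap year (never in a common year).
February 1 by year: 2072:Mon✓ 2073:Wed 2074:Thu 2075:Fri 2076:Sat 2077:Mon 2078:Tue 2079:Wed 2080:Thu 2081:Sat 2082:Sun 2083:Mon 2084:Tue 2085:Thu 2086:Fri 2087:Sat 2088:Sun 2089:Tue 2090:Wed 2091:Thu
Years with five Mondays: 2072 → 1.

1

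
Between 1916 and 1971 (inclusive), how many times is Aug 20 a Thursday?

8

Track Aug 20's weekday year by year (advancing +1, or +2 across a Feb 29):
  1916: Sun  1917: Mon (+1)  1918: Tue (+1)  1919: Wed (+1)  1920: Fri (+2)
  1921: Sat (+1)  1922: Sun (+1)  1923: Mon (+1)  1924: Wed (+2)  1925: Thu (+1) ✓
  1926: Fri (+1)  1927: Sat (+1)  1928: Mon (+2)  1929: Tue (+1)  … (28 more years) …
  1958: Wed (+1)  1959: Thu (+1) ✓  1960: Sat (+2)  1961: Sun (+1)  1962: Mon (+1)
  1963: Tue (+1)  1964: Thu (+2) ✓  1965: Fri (+1)  1966: Sat (+1)  1967: Sun (+1)
  1968: Tue (+2)  1969: Wed (+1)  1970: Thu (+1) ✓  1971: Fri (+1)
Thursday years: 1925, 1931, 1936, 1942, 1953, 1959, 1964, 1970 — 8 in total.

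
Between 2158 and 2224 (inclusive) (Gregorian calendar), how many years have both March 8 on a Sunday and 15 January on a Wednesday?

2

Check each year's weekday for March 8 and 15 January:
  2158: Wed/Sun  2159: Thu/Mon  2160: Sat/Tue  2161: Sun/Thu  2162: Mon/Fri  2163: Tue/Sat  2164: Thu/Sun  2165: Fri/Tue  2166: Sat/Wed  2167: Sun/Thu  2168: Tue/Fri  2169: Wed/Sun  2170: Thu/Mon  2171: Fri/Tue  …(39 more)…  2211: Fri/Tue  2212: Sun/Wed ✓  2213: Mon/Fri  2214: Tue/Sat  2215: Wed/Sun  2216: Fri/Mon  2217: Sat/Wed  2218: Sun/Thu  2219: Mon/Fri  2220: Wed/Sat  2221: Thu/Mon  2222: Fri/Tue  2223: Sat/Wed  2224: Mon/Thu
Both conditions hold in: 2172, 2212 — 2.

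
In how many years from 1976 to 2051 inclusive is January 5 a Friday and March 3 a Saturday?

Check each year's weekday for January 5 and March 3:
  1976: Mon/Wed  1977: Wed/Thu  1978: Thu/Fri  1979: Fri/Sat ✓  1980: Sat/Mon  1981: Mon/Tue  1982: Tue/Wed  1983: Wed/Thu  1984: Thu/Sat  1985: Sat/Sun  1986: Sun/Mon  1987: Mon/Tue  1988: Tue/Thu  1989: Thu/Fri  …(48 more)…  2038: Tue/Wed  2039: Wed/Thu  2040: Thu/Sat  2041: Sat/Sun  2042: Sun/Mon  2043: Mon/Tue  2044: Tue/Thu  2045: Thu/Fri  2046: Fri/Sat ✓  2047: Sat/Sun  2048: Sun/Tue  2049: Tue/Wed  2050: Wed/Thu  2051: Thu/Fri
Both conditions hold in: 1979, 1990, 2001, 2007, 2018, 2029, 2035, 2046 — 8.

8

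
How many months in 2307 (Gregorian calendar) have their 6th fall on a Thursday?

Check the 6th of each month of 2307: Jan 6: Sun, Feb 6: Wed, Mar 6: Wed, Apr 6: Sat, May 6: Mon, Jun 6: Thu, Jul 6: Sat, Aug 6: Tue, Sep 6: Fri, Oct 6: Sun, Nov 6: Wed, Dec 6: Fri.
Thursday occurs in June — 1 month.

1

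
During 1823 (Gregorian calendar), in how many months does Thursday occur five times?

A month of length L has five Thursdays iff its first Thursday is on day ≤ L−28 (so day 1–3 in a 31-day month, 1–2 in a 30-day month, day 1 in a leap February).
Checking each month of 1823: Jan starts Wed (31d) ✓; Feb starts Sat (28d); Mar starts Sat (31d); Apr starts Tue (30d); May starts Thu (31d) ✓; Jun starts Sun (30d); Jul starts Tue (31d) ✓; Aug starts Fri (31d); Sep starts Mon (30d); Oct starts Wed (31d) ✓; Nov starts Sat (30d); Dec starts Mon (31d).
Five-Thursday months: January, May, July, October → 4.

4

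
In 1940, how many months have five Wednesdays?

A month of length L has five Wednesdays iff its first Wednesday is on day ≤ L−28 (so day 1–3 in a 31-day month, 1–2 in a 30-day month, day 1 in a leap February).
Checking each month of 1940: Jan starts Mon (31d) ✓; Feb starts Thu (29d); Mar starts Fri (31d); Apr starts Mon (30d); May starts Wed (31d) ✓; Jun starts Sat (30d); Jul starts Mon (31d) ✓; Aug starts Thu (31d); Sep starts Sun (30d); Oct starts Tue (31d) ✓; Nov starts Fri (30d); Dec starts Sun (31d).
Five-Wednesday months: January, May, July, October → 4.

4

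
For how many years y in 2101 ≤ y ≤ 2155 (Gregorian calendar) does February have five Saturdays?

February has 28 days (29 in leap years); it has five Saturdays when Saturday falls among the first (month-length − 28) days — i.e. when February 1 is Saturday in a leap year (never in a common year).
February 1 by year: 2101:Tue 2102:Wed 2103:Thu 2104:Fri 2105:Sun 2106:Mon 2107:Tue 2108:Wed 2109:Fri 2110:Sat 2111:Sun 2112:Mon 2113:Wed 2114:Thu 2115:Fri …(25 more)… 2141:Wed 2142:Thu 2143:Fri 2144:Sat✓ 2145:Mon 2146:Tue 2147:Wed 2148:Thu 2149:Sat 2150:Sun 2151:Mon 2152:Tue 2153:Thu 2154:Fri 2155:Sat
Years with five Saturdays: 2116, 2144 → 2.

2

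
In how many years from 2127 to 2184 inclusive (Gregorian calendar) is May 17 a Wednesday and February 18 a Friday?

Check each year's weekday for May 17 and February 18:
  2127: Sat/Tue  2128: Mon/Wed  2129: Tue/Fri  2130: Wed/Sat  2131: Thu/Sun  2132: Sat/Mon  2133: Sun/Wed  2134: Mon/Thu  2135: Tue/Fri  2136: Thu/Sat  2137: Fri/Mon  2138: Sat/Tue  2139: Sun/Wed  2140: Tue/Thu  …(30 more)…  2171: Fri/Mon  2172: Sun/Tue  2173: Mon/Thu  2174: Tue/Fri  2175: Wed/Sat  2176: Fri/Sun  2177: Sat/Tue  2178: Sun/Wed  2179: Mon/Thu  2180: Wed/Fri ✓  2181: Thu/Sun  2182: Fri/Mon  2183: Sat/Tue  2184: Mon/Wed
Both conditions hold in: 2152, 2180 — 2.

2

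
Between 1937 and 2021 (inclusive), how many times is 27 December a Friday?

12

Track 27 December's weekday year by year (advancing +1, or +2 across a Feb 29):
  1937: Mon  1938: Tue (+1)  1939: Wed (+1)  1940: Fri (+2) ✓  1941: Sat (+1)
  1942: Sun (+1)  1943: Mon (+1)  1944: Wed (+2)  1945: Thu (+1)  1946: Fri (+1) ✓
  1947: Sat (+1)  1948: Mon (+2)  1949: Tue (+1)  1950: Wed (+1)  … (57 more years) …
  2008: Sat (+2)  2009: Sun (+1)  2010: Mon (+1)  2011: Tue (+1)  2012: Thu (+2)
  2013: Fri (+1) ✓  2014: Sat (+1)  2015: Sun (+1)  2016: Tue (+2)  2017: Wed (+1)
  2018: Thu (+1)  2019: Fri (+1) ✓  2020: Sun (+2)  2021: Mon (+1)
Friday years: 1940, 1946, 1957, 1963, 1968, 1974, 1985, 1991, 1996, 2002, 2013, 2019 — 12 in total.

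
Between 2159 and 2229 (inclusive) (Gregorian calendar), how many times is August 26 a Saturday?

Track August 26's weekday year by year (advancing +1, or +2 across a Feb 29):
  2159: Sun  2160: Tue (+2)  2161: Wed (+1)  2162: Thu (+1)  2163: Fri (+1)
  2164: Sun (+2)  2165: Mon (+1)  2166: Tue (+1)  2167: Wed (+1)  2168: Fri (+2)
  2169: Sat (+1) ✓  2170: Sun (+1)  2171: Mon (+1)  2172: Wed (+2)  … (43 more years) …
  2216: Mon (+2)  2217: Tue (+1)  2218: Wed (+1)  2219: Thu (+1)  2220: Sat (+2) ✓
  2221: Sun (+1)  2222: Mon (+1)  2223: Tue (+1)  2224: Thu (+2)  2225: Fri (+1)
  2226: Sat (+1) ✓  2227: Sun (+1)  2228: Tue (+2)  2229: Wed (+1)
Saturday years: 2169, 2175, 2180, 2186, 2197, 2209, 2215, 2220, 2226 — 9 in total.

9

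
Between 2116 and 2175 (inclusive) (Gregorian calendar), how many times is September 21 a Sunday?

8

Track September 21's weekday year by year (advancing +1, or +2 across a Feb 29):
  2116: Mon  2117: Tue (+1)  2118: Wed (+1)  2119: Thu (+1)  2120: Sat (+2)
  2121: Sun (+1) ✓  2122: Mon (+1)  2123: Tue (+1)  2124: Thu (+2)  2125: Fri (+1)
  2126: Sat (+1)  2127: Sun (+1) ✓  2128: Tue (+2)  2129: Wed (+1)  … (32 more years) …
  2162: Tue (+1)  2163: Wed (+1)  2164: Fri (+2)  2165: Sat (+1)  2166: Sun (+1) ✓
  2167: Mon (+1)  2168: Wed (+2)  2169: Thu (+1)  2170: Fri (+1)  2171: Sat (+1)
  2172: Mon (+2)  2173: Tue (+1)  2174: Wed (+1)  2175: Thu (+1)
Sunday years: 2121, 2127, 2132, 2138, 2149, 2155, 2160, 2166 — 8 in total.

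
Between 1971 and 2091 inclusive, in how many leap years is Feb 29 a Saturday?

Leap years in 1971–2091: 30 of them.
Feb 29 weekday advances by 5 (mod 7) from one leap year to the next four years later (or differs when a century non-leap intervenes).
Leap-day weekdays: 1972:Tue 1976:Sun 1980:Fri 1984:Wed 1988:Mon 1992:Sat✓ 1996:Thu 2000:Tue 2004:Sun 2008:Fri 2012:Wed 2016:Mon 2020:Sat✓ …(4 more)… 2040:Wed 2044:Mon 2048:Sat✓ 2052:Thu 2056:Tue 2060:Sun 2064:Fri 2068:Wed 2072:Mon 2076:Sat✓ 2080:Thu 2084:Tue 2088:Sun
Saturday: 1992, 2020, 2048, 2076 → 4.

4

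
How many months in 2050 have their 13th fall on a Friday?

Check the 13th of each month of 2050: Jan 13: Thu, Feb 13: Sun, Mar 13: Sun, Apr 13: Wed, May 13: Fri, Jun 13: Mon, Jul 13: Wed, Aug 13: Sat, Sep 13: Tue, Oct 13: Thu, Nov 13: Sun, Dec 13: Tue.
Friday occurs in May — 1 month.

1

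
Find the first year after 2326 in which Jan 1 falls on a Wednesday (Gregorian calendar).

Jan 1 advances by 2 weekdays after a leap year and by 1 after a common year.
2326: Jan 1 is Friday.
2327: Saturday
2328: Sunday (leap)
2329: Tuesday
2330: Wednesday
2330 begins on a Wednesday

2330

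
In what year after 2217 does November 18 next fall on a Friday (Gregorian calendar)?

2225

From one year to the next, a fixed date's weekday advances by 1, or by 2 when a Feb 29 lies between the two dates.
2217: November 18 is Tuesday.
2218: Wednesday (+1)
2219: Thursday (+1)
2220: Saturday (+2)
2221: Sunday (+1)
2222: Monday (+1)
2223: Tuesday (+1)
2224: Thursday (+2)
2225: Friday (+1)
November 18 falls on a Friday in 2225.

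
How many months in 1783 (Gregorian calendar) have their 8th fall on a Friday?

1

Check the 8th of each month of 1783: Jan 8: Wed, Feb 8: Sat, Mar 8: Sat, Apr 8: Tue, May 8: Thu, Jun 8: Sun, Jul 8: Tue, Aug 8: Fri, Sep 8: Mon, Oct 8: Wed, Nov 8: Sat, Dec 8: Mon.
Friday occurs in August — 1 month.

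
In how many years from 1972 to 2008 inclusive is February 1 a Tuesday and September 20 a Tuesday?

Check each year's weekday for February 1 and September 20:
  1972: Tue/Wed  1973: Thu/Thu  1974: Fri/Fri  1975: Sat/Sat  1976: Sun/Mon  1977: Tue/Tue ✓  1978: Wed/Wed  1979: Thu/Thu  1980: Fri/Sat  1981: Sun/Sun  1982: Mon/Mon  1983: Tue/Tue ✓  1984: Wed/Thu  1985: Fri/Fri  …(9 more)…  1995: Wed/Wed  1996: Thu/Fri  1997: Sat/Sat  1998: Sun/Sun  1999: Mon/Mon  2000: Tue/Wed  2001: Thu/Thu  2002: Fri/Fri  2003: Sat/Sat  2004: Sun/Mon  2005: Tue/Tue ✓  2006: Wed/Wed  2007: Thu/Thu  2008: Fri/Sat
Both conditions hold in: 1977, 1983, 1994, 2005 — 4.

4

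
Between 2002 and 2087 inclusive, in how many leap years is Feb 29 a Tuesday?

3

Leap years in 2002–2087: 21 of them.
Feb 29 weekday advances by 5 (mod 7) from one leap year to the next four years later (or differs when a century non-leap intervenes).
Leap-day weekdays: 2004:Sun 2008:Fri 2012:Wed 2016:Mon 2020:Sat 2024:Thu 2028:Tue✓ 2032:Sun 2036:Fri 2040:Wed 2044:Mon 2048:Sat 2052:Thu 2056:Tue✓ 2060:Sun 2064:Fri 2068:Wed 2072:Mon 2076:Sat 2080:Thu 2084:Tue✓
Tuesday: 2028, 2056, 2084 → 3.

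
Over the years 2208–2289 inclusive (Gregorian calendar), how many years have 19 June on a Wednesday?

Track 19 June's weekday year by year (advancing +1, or +2 across a Feb 29):
  2208: Sun  2209: Mon (+1)  2210: Tue (+1)  2211: Wed (+1) ✓  2212: Fri (+2)
  2213: Sat (+1)  2214: Sun (+1)  2215: Mon (+1)  2216: Wed (+2) ✓  2217: Thu (+1)
  2218: Fri (+1)  2219: Sat (+1)  2220: Mon (+2)  2221: Tue (+1)  … (54 more years) …
  2276: Mon (+2)  2277: Tue (+1)  2278: Wed (+1) ✓  2279: Thu (+1)  2280: Sat (+2)
  2281: Sun (+1)  2282: Mon (+1)  2283: Tue (+1)  2284: Thu (+2)  2285: Fri (+1)
  2286: Sat (+1)  2287: Sun (+1)  2288: Tue (+2)  2289: Wed (+1) ✓
Wednesday years: 2211, 2216, 2222, 2233, 2239, 2244, 2250, 2261, 2267, 2272, 2278, 2289 — 12 in total.

12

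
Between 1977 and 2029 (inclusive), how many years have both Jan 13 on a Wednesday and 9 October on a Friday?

0

Check each year's weekday for Jan 13 and 9 October:
  1977: Thu/Sun  1978: Fri/Mon  1979: Sat/Tue  1980: Sun/Thu  1981: Tue/Fri  1982: Wed/Sat  1983: Thu/Sun  1984: Fri/Tue  1985: Sun/Wed  1986: Mon/Thu  1987: Tue/Fri  1988: Wed/Sun  1989: Fri/Mon  1990: Sat/Tue  …(25 more)…  2016: Wed/Sun  2017: Fri/Mon  2018: Sat/Tue  2019: Sun/Wed  2020: Mon/Fri  2021: Wed/Sat  2022: Thu/Sun  2023: Fri/Mon  2024: Sat/Wed  2025: Mon/Thu  2026: Tue/Fri  2027: Wed/Sat  2028: Thu/Mon  2029: Sat/Tue
Both conditions hold in: no year — 0.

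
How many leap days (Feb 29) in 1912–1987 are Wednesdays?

3

Leap years in 1912–1987: 19 of them.
Feb 29 weekday advances by 5 (mod 7) from one leap year to the next four years later (or differs when a century non-leap intervenes).
Leap-day weekdays: 1912:Thu 1916:Tue 1920:Sun 1924:Fri 1928:Wed✓ 1932:Mon 1936:Sat 1940:Thu 1944:Tue 1948:Sun 1952:Fri 1956:Wed✓ 1960:Mon 1964:Sat 1968:Thu 1972:Tue 1976:Sun 1980:Fri 1984:Wed✓
Wednesday: 1928, 1956, 1984 → 3.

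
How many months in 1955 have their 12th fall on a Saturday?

3

Check the 12th of each month of 1955: Jan 12: Wed, Feb 12: Sat, Mar 12: Sat, Apr 12: Tue, May 12: Thu, Jun 12: Sun, Jul 12: Tue, Aug 12: Fri, Sep 12: Mon, Oct 12: Wed, Nov 12: Sat, Dec 12: Mon.
Saturday occurs in February, March, November — 3 months.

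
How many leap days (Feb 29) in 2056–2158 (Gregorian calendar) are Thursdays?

Leap years in 2056–2158: 25 of them.
Feb 29 weekday advances by 5 (mod 7) from one leap year to the next four years later (or differs when a century non-leap intervenes).
Leap-day weekdays: 2056:Tue 2060:Sun 2064:Fri 2068:Wed 2072:Mon 2076:Sat 2080:Thu✓ 2084:Tue 2088:Sun 2092:Fri 2096:Wed 2104:Fri 2108:Wed 2112:Mon 2116:Sat 2120:Thu✓ 2124:Tue 2128:Sun 2132:Fri 2136:Wed 2140:Mon 2144:Sat 2148:Thu✓ 2152:Tue 2156:Sun
Thursday: 2080, 2120, 2148 → 3.

3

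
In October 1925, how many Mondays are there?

October 1925 has 31 days and begins on Thursday.
The first Monday is October 5.
Mondays fall on 5, 12, 19, 26 — that's 4.

4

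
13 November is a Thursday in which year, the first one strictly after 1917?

1919

From one year to the next, a fixed date's weekday advances by 1, or by 2 when a Feb 29 lies between the two dates.
1917: November 13 is Tuesday.
1918: Wednesday (+1)
1919: Thursday (+1)
13 November falls on a Thursday in 1919.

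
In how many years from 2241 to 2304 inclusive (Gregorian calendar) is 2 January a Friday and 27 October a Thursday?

Check each year's weekday for 2 January and 27 October:
  2241: Sat/Wed  2242: Sun/Thu  2243: Mon/Fri  2244: Tue/Sun  2245: Thu/Mon  2246: Fri/Tue  2247: Sat/Wed  2248: Sun/Fri  2249: Tue/Sat  2250: Wed/Sun  2251: Thu/Mon  2252: Fri/Wed  2253: Sun/Thu  2254: Mon/Fri  …(36 more)…  2291: Fri/Tue  2292: Sat/Thu  2293: Mon/Fri  2294: Tue/Sat  2295: Wed/Sun  2296: Thu/Tue  2297: Sat/Wed  2298: Sun/Thu  2299: Mon/Fri  2300: Tue/Sat  2301: Wed/Sun  2302: Thu/Mon  2303: Fri/Tue  2304: Sat/Thu
Both conditions hold in: no year — 0.

0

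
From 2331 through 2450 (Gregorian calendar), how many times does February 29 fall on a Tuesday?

Leap years in 2331–2450: 30 of them.
Feb 29 weekday advances by 5 (mod 7) from one leap year to the next four years later (or differs when a century non-leap intervenes).
Leap-day weekdays: 2332:Mon 2336:Sat 2340:Thu 2344:Tue✓ 2348:Sun 2352:Fri 2356:Wed 2360:Mon 2364:Sat 2368:Thu 2372:Tue✓ 2376:Sun 2380:Fri …(4 more)… 2400:Tue✓ 2404:Sun 2408:Fri 2412:Wed 2416:Mon 2420:Sat 2424:Thu 2428:Tue✓ 2432:Sun 2436:Fri 2440:Wed 2444:Mon 2448:Sat
Tuesday: 2344, 2372, 2400, 2428 → 4.

4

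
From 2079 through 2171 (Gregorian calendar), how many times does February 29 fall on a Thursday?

3

Leap years in 2079–2171: 22 of them.
Feb 29 weekday advances by 5 (mod 7) from one leap year to the next four years later (or differs when a century non-leap intervenes).
Leap-day weekdays: 2080:Thu✓ 2084:Tue 2088:Sun 2092:Fri 2096:Wed 2104:Fri 2108:Wed 2112:Mon 2116:Sat 2120:Thu✓ 2124:Tue 2128:Sun 2132:Fri 2136:Wed 2140:Mon 2144:Sat 2148:Thu✓ 2152:Tue 2156:Sun 2160:Fri 2164:Wed 2168:Mon
Thursday: 2080, 2120, 2148 → 3.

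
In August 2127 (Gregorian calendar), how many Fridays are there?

5

August 2127 has 31 days and begins on Friday.
The first Friday is August 1.
Fridays fall on 1, 8, 15, 22, 29 — that's 5.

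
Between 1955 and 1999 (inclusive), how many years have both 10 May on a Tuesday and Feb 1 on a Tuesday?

5

Check each year's weekday for 10 May and Feb 1:
  1955: Tue/Tue ✓  1956: Thu/Wed  1957: Fri/Fri  1958: Sat/Sat  1959: Sun/Sun  1960: Tue/Mon  1961: Wed/Wed  1962: Thu/Thu  1963: Fri/Fri  1964: Sun/Sat  1965: Mon/Mon  1966: Tue/Tue ✓  1967: Wed/Wed  1968: Fri/Thu  …(17 more)…  1986: Sat/Sat  1987: Sun/Sun  1988: Tue/Mon  1989: Wed/Wed  1990: Thu/Thu  1991: Fri/Fri  1992: Sun/Sat  1993: Mon/Mon  1994: Tue/Tue ✓  1995: Wed/Wed  1996: Fri/Thu  1997: Sat/Sat  1998: Sun/Sun  1999: Mon/Mon
Both conditions hold in: 1955, 1966, 1977, 1983, 1994 — 5.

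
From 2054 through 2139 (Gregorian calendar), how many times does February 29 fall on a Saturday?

Leap years in 2054–2139: 20 of them.
Feb 29 weekday advances by 5 (mod 7) from one leap year to the next four years later (or differs when a century non-leap intervenes).
Leap-day weekdays: 2056:Tue 2060:Sun 2064:Fri 2068:Wed 2072:Mon 2076:Sat✓ 2080:Thu 2084:Tue 2088:Sun 2092:Fri 2096:Wed 2104:Fri 2108:Wed 2112:Mon 2116:Sat✓ 2120:Thu 2124:Tue 2128:Sun 2132:Fri 2136:Wed
Saturday: 2076, 2116 → 2.

2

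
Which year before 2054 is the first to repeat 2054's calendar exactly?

Two years share a calendar iff Jan 1 falls on the same weekday and both are leap or both are common. 2054: Jan 1 is Thursday, common year.
2053: Jan 1 Wednesday, common
2052: Jan 1 Monday, leap
2051: Jan 1 Sunday, common
2050: Jan 1 Saturday, common
2049: Jan 1 Friday, common
2048: Jan 1 Wednesday, leap
2047: Jan 1 Tuesday, common
2046: Jan 1 Monday, common
2045: Jan 1 Sunday, common
2044: Jan 1 Friday, leap
2043: Jan 1 Thursday, common
2043 matches on both conditions.

2043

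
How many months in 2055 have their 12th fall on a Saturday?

1

Check the 12th of each month of 2055: Jan 12: Tue, Feb 12: Fri, Mar 12: Fri, Apr 12: Mon, May 12: Wed, Jun 12: Sat, Jul 12: Mon, Aug 12: Thu, Sep 12: Sun, Oct 12: Tue, Nov 12: Fri, Dec 12: Sun.
Saturday occurs in June — 1 month.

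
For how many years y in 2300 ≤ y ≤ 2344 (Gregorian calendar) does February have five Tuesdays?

2

February has 28 days (29 in leap years); it has five Tuesdays when Tuesday falls among the first (month-length − 28) days — i.e. when February 1 is Tuesday in a leap year (never in a common year).
February 1 by year: 2300:Thu 2301:Fri 2302:Sat 2303:Sun 2304:Mon 2305:Wed 2306:Thu 2307:Fri 2308:Sat 2309:Mon 2310:Tue 2311:Wed 2312:Thu 2313:Sat 2314:Sun …(15 more)… 2330:Sat 2331:Sun 2332:Mon 2333:Wed 2334:Thu 2335:Fri 2336:Sat 2337:Mon 2338:Tue 2339:Wed 2340:Thu 2341:Sat 2342:Sun 2343:Mon 2344:Tue✓
Years with five Tuesdays: 2316, 2344 → 2.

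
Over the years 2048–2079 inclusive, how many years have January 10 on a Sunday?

5

Track January 10's weekday year by year (advancing +1, or +2 across a Feb 29):
  2048: Fri  2049: Sun (+2) ✓  2050: Mon (+1)  2051: Tue (+1)  2052: Wed (+1)
  2053: Fri (+2)  2054: Sat (+1)  2055: Sun (+1) ✓  2056: Mon (+1)  2057: Wed (+2)
  2058: Thu (+1)  2059: Fri (+1)  2060: Sat (+1)  2061: Mon (+2)  … (4 more years) …
  2066: Sun (+1) ✓  2067: Mon (+1)  2068: Tue (+1)  2069: Thu (+2)  2070: Fri (+1)
  2071: Sat (+1)  2072: Sun (+1) ✓  2073: Tue (+2)  2074: Wed (+1)  2075: Thu (+1)
  2076: Fri (+1)  2077: Sun (+2) ✓  2078: Mon (+1)  2079: Tue (+1)
Sunday years: 2049, 2055, 2066, 2072, 2077 — 5 in total.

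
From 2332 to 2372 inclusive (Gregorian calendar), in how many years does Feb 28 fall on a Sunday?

Track Feb 28's weekday year by year (advancing +1, or +2 across a Feb 29):
  2332: Sun ✓  2333: Tue (+2)  2334: Wed (+1)  2335: Thu (+1)  2336: Fri (+1)
  2337: Sun (+2) ✓  2338: Mon (+1)  2339: Tue (+1)  2340: Wed (+1)  2341: Fri (+2)
  2342: Sat (+1)  2343: Sun (+1) ✓  2344: Mon (+1)  2345: Wed (+2)  … (13 more years) …
  2359: Sat (+1)  2360: Sun (+1) ✓  2361: Tue (+2)  2362: Wed (+1)  2363: Thu (+1)
  2364: Fri (+1)  2365: Sun (+2) ✓  2366: Mon (+1)  2367: Tue (+1)  2368: Wed (+1)
  2369: Fri (+2)  2370: Sat (+1)  2371: Sun (+1) ✓  2372: Mon (+1)
Sunday years: 2332, 2337, 2343, 2354, 2360, 2365, 2371 — 7 in total.

7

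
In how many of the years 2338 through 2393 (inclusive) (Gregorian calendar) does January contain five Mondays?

24

January has 31 days; it has five Mondays when Monday falls among the first (month-length − 28) days — i.e. when January 1 is one of Monday/Sunday/Saturday.
January 1 by year: 2338:Sat✓ 2339:Sun✓ 2340:Mon✓ 2341:Wed 2342:Thu 2343:Fri 2344:Sat✓ 2345:Mon✓ 2346:Tue 2347:Wed 2348:Thu 2349:Sat✓ 2350:Sun✓ 2351:Mon✓ 2352:Tue …(26 more)… 2379:Mon✓ 2380:Tue 2381:Thu 2382:Fri 2383:Sat✓ 2384:Sun✓ 2385:Tue 2386:Wed 2387:Thu 2388:Fri 2389:Sun✓ 2390:Mon✓ 2391:Tue 2392:Wed 2393:Fri
Years with five Mondays: 2338, 2339, 2340, 2344, 2345, 2349, 2350, 2351, 2355, 2356, 2361, 2362, 2366, 2367, 2368, 2372, 2373, 2377, 2378, 2379, 2383, 2384, 2389, 2390 → 24.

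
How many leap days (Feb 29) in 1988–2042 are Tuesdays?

Leap years in 1988–2042: 14 of them.
Feb 29 weekday advances by 5 (mod 7) from one leap year to the next four years later (or differs when a century non-leap intervenes).
Leap-day weekdays: 1988:Mon 1992:Sat 1996:Thu 2000:Tue✓ 2004:Sun 2008:Fri 2012:Wed 2016:Mon 2020:Sat 2024:Thu 2028:Tue✓ 2032:Sun 2036:Fri 2040:Wed
Tuesday: 2000, 2028 → 2.

2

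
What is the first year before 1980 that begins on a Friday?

1971

Jan 1 advances by 2 weekdays after a leap year and by 1 after a common year.
1980: Jan 1 is Tuesday (leap).
1979: Monday
1978: Sunday
1977: Saturday
1976: Thursday (leap)
1975: Wednesday
1974: Tuesday
1973: Monday
1972: Saturday (leap)
1971: Friday
1971 begins on a Friday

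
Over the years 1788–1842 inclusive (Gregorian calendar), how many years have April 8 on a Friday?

Track April 8's weekday year by year (advancing +1, or +2 across a Feb 29):
  1788: Tue  1789: Wed (+1)  1790: Thu (+1)  1791: Fri (+1) ✓  1792: Sun (+2)
  1793: Mon (+1)  1794: Tue (+1)  1795: Wed (+1)  1796: Fri (+2) ✓  1797: Sat (+1)
  1798: Sun (+1)  1799: Mon (+1)  1800: Tue (+1)  1801: Wed (+1)  … (27 more years) …
  1829: Wed (+1)  1830: Thu (+1)  1831: Fri (+1) ✓  1832: Sun (+2)  1833: Mon (+1)
  1834: Tue (+1)  1835: Wed (+1)  1836: Fri (+2) ✓  1837: Sat (+1)  1838: Sun (+1)
  1839: Mon (+1)  1840: Wed (+2)  1841: Thu (+1)  1842: Fri (+1) ✓
Friday years: 1791, 1796, 1803, 1808, 1814, 1825, 1831, 1836, 1842 — 9 in total.

9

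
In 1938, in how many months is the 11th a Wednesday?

Check the 11th of each month of 1938: Jan 11: Tue, Feb 11: Fri, Mar 11: Fri, Apr 11: Mon, May 11: Wed, Jun 11: Sat, Jul 11: Mon, Aug 11: Thu, Sep 11: Sun, Oct 11: Tue, Nov 11: Fri, Dec 11: Sun.
Wednesday occurs in May — 1 month.

1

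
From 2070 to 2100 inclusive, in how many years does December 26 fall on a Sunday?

5

Track December 26's weekday year by year (advancing +1, or +2 across a Feb 29):
  2070: Fri  2071: Sat (+1)  2072: Mon (+2)  2073: Tue (+1)  2074: Wed (+1)
  2075: Thu (+1)  2076: Sat (+2)  2077: Sun (+1) ✓  2078: Mon (+1)  2079: Tue (+1)
  2080: Thu (+2)  2081: Fri (+1)  2082: Sat (+1)  2083: Sun (+1) ✓  … (3 more years) …
  2087: Fri (+1)  2088: Sun (+2) ✓  2089: Mon (+1)  2090: Tue (+1)  2091: Wed (+1)
  2092: Fri (+2)  2093: Sat (+1)  2094: Sun (+1) ✓  2095: Mon (+1)  2096: Wed (+2)
  2097: Thu (+1)  2098: Fri (+1)  2099: Sat (+1)  2100: Sun (+1) ✓
Sunday years: 2077, 2083, 2088, 2094, 2100 — 5 in total.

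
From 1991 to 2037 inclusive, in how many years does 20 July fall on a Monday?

7

Track 20 July's weekday year by year (advancing +1, or +2 across a Feb 29):
  1991: Sat  1992: Mon (+2) ✓  1993: Tue (+1)  1994: Wed (+1)  1995: Thu (+1)
  1996: Sat (+2)  1997: Sun (+1)  1998: Mon (+1) ✓  1999: Tue (+1)  2000: Thu (+2)
  2001: Fri (+1)  2002: Sat (+1)  2003: Sun (+1)  2004: Tue (+2)  … (19 more years) …
  2024: Sat (+2)  2025: Sun (+1)  2026: Mon (+1) ✓  2027: Tue (+1)  2028: Thu (+2)
  2029: Fri (+1)  2030: Sat (+1)  2031: Sun (+1)  2032: Tue (+2)  2033: Wed (+1)
  2034: Thu (+1)  2035: Fri (+1)  2036: Sun (+2)  2037: Mon (+1) ✓
Monday years: 1992, 1998, 2009, 2015, 2020, 2026, 2037 — 7 in total.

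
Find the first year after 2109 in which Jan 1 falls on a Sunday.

Jan 1 advances by 2 weekdays after a leap year and by 1 after a common year.
2109: Jan 1 is Tuesday.
2110: Wednesday
2111: Thursday
2112: Friday (leap)
2113: Sunday
2113 begins on a Sunday

2113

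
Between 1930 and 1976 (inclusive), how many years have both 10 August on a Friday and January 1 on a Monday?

Check each year's weekday for 10 August and January 1:
  1930: Sun/Wed  1931: Mon/Thu  1932: Wed/Fri  1933: Thu/Sun  1934: Fri/Mon ✓  1935: Sat/Tue  1936: Mon/Wed  1937: Tue/Fri  1938: Wed/Sat  1939: Thu/Sun  1940: Sat/Mon  1941: Sun/Wed  1942: Mon/Thu  1943: Tue/Fri  …(19 more)…  1963: Sat/Tue  1964: Mon/Wed  1965: Tue/Fri  1966: Wed/Sat  1967: Thu/Sun  1968: Sat/Mon  1969: Sun/Wed  1970: Mon/Thu  1971: Tue/Fri  1972: Thu/Sat  1973: Fri/Mon ✓  1974: Sat/Tue  1975: Sun/Wed  1976: Tue/Thu
Both conditions hold in: 1934, 1945, 1951, 1962, 1973 — 5.

5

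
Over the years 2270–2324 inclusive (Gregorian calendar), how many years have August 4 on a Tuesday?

7

Track August 4's weekday year by year (advancing +1, or +2 across a Feb 29):
  2270: Thu  2271: Fri (+1)  2272: Sun (+2)  2273: Mon (+1)  2274: Tue (+1) ✓
  2275: Wed (+1)  2276: Fri (+2)  2277: Sat (+1)  2278: Sun (+1)  2279: Mon (+1)
  2280: Wed (+2)  2281: Thu (+1)  2282: Fri (+1)  2283: Sat (+1)  … (27 more years) …
  2311: Fri (+1)  2312: Sun (+2)  2313: Mon (+1)  2314: Tue (+1) ✓  2315: Wed (+1)
  2316: Fri (+2)  2317: Sat (+1)  2318: Sun (+1)  2319: Mon (+1)  2320: Wed (+2)
  2321: Thu (+1)  2322: Fri (+1)  2323: Sat (+1)  2324: Mon (+2)
Tuesday years: 2274, 2285, 2291, 2296, 2303, 2308, 2314 — 7 in total.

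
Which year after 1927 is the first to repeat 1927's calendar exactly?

Two years share a calendar iff Jan 1 falls on the same weekday and both are leap or both are common. 1927: Jan 1 is Saturday, common year.
1928: Jan 1 Sunday, leap
1929: Jan 1 Tuesday, common
1930: Jan 1 Wednesday, common
1931: Jan 1 Thursday, common
1932: Jan 1 Friday, leap
1933: Jan 1 Sunday, common
1934: Jan 1 Monday, common
1935: Jan 1 Tuesday, common
1936: Jan 1 Wednesday, leap
1937: Jan 1 Friday, common
1938: Jan 1 Saturday, common
1938 matches on both conditions.

1938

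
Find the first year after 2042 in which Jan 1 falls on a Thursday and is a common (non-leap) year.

2043

Jan 1 advances by 2 weekdays after a leap year and by 1 after a common year.
2042: Jan 1 is Wednesday.
2043: Thursday
2043 begins on a Thursday and is a common year.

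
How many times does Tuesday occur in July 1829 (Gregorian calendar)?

4

July 1829 has 31 days and begins on Wednesday.
The first Tuesday is July 7.
Tuesdays fall on 7, 14, 21, 28 — that's 4.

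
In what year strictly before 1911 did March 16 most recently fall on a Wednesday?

From one year to the next, a fixed date's weekday advances by 1, or by 2 when a Feb 29 lies between the two dates.
1911: March 16 is Thursday.
1910: Wednesday (−1)
March 16 falls on a Wednesday in 1910.

1910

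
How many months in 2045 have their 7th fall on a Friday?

Check the 7th of each month of 2045: Jan 7: Sat, Feb 7: Tue, Mar 7: Tue, Apr 7: Fri, May 7: Sun, Jun 7: Wed, Jul 7: Fri, Aug 7: Mon, Sep 7: Thu, Oct 7: Sat, Nov 7: Tue, Dec 7: Thu.
Friday occurs in April, July — 2 months.

2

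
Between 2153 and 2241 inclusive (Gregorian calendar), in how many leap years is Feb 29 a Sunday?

3

Leap years in 2153–2241: 21 of them.
Feb 29 weekday advances by 5 (mod 7) from one leap year to the next four years later (or differs when a century non-leap intervenes).
Leap-day weekdays: 2156:Sun✓ 2160:Fri 2164:Wed 2168:Mon 2172:Sat 2176:Thu 2180:Tue 2184:Sun✓ 2188:Fri 2192:Wed 2196:Mon 2204:Wed 2208:Mon 2212:Sat 2216:Thu 2220:Tue 2224:Sun✓ 2228:Fri 2232:Wed 2236:Mon 2240:Sat
Sunday: 2156, 2184, 2224 → 3.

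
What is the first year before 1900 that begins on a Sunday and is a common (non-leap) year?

1899

Jan 1 advances by 2 weekdays after a leap year and by 1 after a common year.
1900: Jan 1 is Monday.
1899: Sunday
1899 begins on a Sunday and is a common year.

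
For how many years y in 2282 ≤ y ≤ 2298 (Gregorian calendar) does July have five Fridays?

July has 31 days; it has five Fridays when Friday falls among the first (month-length − 28) days — i.e. when July 1 is one of Friday/Thursday/Wednesday.
July 1 by year: 2282:Sat 2283:Sun 2284:Tue 2285:Wed✓ 2286:Thu✓ 2287:Fri✓ 2288:Sun 2289:Mon 2290:Tue 2291:Wed✓ 2292:Fri✓ 2293:Sat 2294:Sun 2295:Mon 2296:Wed✓ 2297:Thu✓ 2298:Fri✓
Years with five Fridays: 2285, 2286, 2287, 2291, 2292, 2296, 2297, 2298 → 8.

8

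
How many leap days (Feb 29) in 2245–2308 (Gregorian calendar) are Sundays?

2

Leap years in 2245–2308: 15 of them.
Feb 29 weekday advances by 5 (mod 7) from one leap year to the next four years later (or differs when a century non-leap intervenes).
Leap-day weekdays: 2248:Tue 2252:Sun✓ 2256:Fri 2260:Wed 2264:Mon 2268:Sat 2272:Thu 2276:Tue 2280:Sun✓ 2284:Fri 2288:Wed 2292:Mon 2296:Sat 2304:Mon 2308:Sat
Sunday: 2252, 2280 → 2.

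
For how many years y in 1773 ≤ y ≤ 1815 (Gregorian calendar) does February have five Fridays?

February has 28 days (29 in leap years); it has five Fridays when Friday falls among the first (month-length − 28) days — i.e. when February 1 is Friday in a leap year (never in a common year).
February 1 by year: 1773:Mon 1774:Tue 1775:Wed 1776:Thu 1777:Sat 1778:Sun 1779:Mon 1780:Tue 1781:Thu 1782:Fri 1783:Sat 1784:Sun 1785:Tue 1786:Wed 1787:Thu …(13 more)… 1801:Sun 1802:Mon 1803:Tue 1804:Wed 1805:Fri 1806:Sat 1807:Sun 1808:Mon 1809:Wed 1810:Thu 1811:Fri 1812:Sat 1813:Mon 1814:Tue 1815:Wed
Years with five Fridays: 1788 → 1.

1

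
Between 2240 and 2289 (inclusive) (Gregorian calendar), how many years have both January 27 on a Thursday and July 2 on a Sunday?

Check each year's weekday for January 27 and July 2:
  2240: Mon/Thu  2241: Wed/Fri  2242: Thu/Sat  2243: Fri/Sun  2244: Sat/Tue  2245: Mon/Wed  2246: Tue/Thu  2247: Wed/Fri  2248: Thu/Sun ✓  2249: Sat/Mon  2250: Sun/Tue  2251: Mon/Wed  2252: Tue/Fri  2253: Thu/Sat  …(22 more)…  2276: Thu/Sun ✓  2277: Sat/Mon  2278: Sun/Tue  2279: Mon/Wed  2280: Tue/Fri  2281: Thu/Sat  2282: Fri/Sun  2283: Sat/Mon  2284: Sun/Wed  2285: Tue/Thu  2286: Wed/Fri  2287: Thu/Sat  2288: Fri/Mon  2289: Sun/Tue
Both conditions hold in: 2248, 2276 — 2.

2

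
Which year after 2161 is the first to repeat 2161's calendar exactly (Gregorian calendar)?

2167

Two years share a calendar iff Jan 1 falls on the same weekday and both are leap or both are common. 2161: Jan 1 is Thursday, common year.
2162: Jan 1 Friday, common
2163: Jan 1 Saturday, common
2164: Jan 1 Sunday, leap
2165: Jan 1 Tuesday, common
2166: Jan 1 Wednesday, common
2167: Jan 1 Thursday, common
2167 matches on both conditions.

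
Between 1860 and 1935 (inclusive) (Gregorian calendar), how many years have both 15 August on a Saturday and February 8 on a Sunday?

Check each year's weekday for 15 August and February 8:
  1860: Wed/Wed  1861: Thu/Fri  1862: Fri/Sat  1863: Sat/Sun ✓  1864: Mon/Mon  1865: Tue/Wed  1866: Wed/Thu  1867: Thu/Fri  1868: Sat/Sat  1869: Sun/Mon  1870: Mon/Tue  1871: Tue/Wed  1872: Thu/Thu  1873: Fri/Sat  …(48 more)…  1922: Tue/Wed  1923: Wed/Thu  1924: Fri/Fri  1925: Sat/Sun ✓  1926: Sun/Mon  1927: Mon/Tue  1928: Wed/Wed  1929: Thu/Fri  1930: Fri/Sat  1931: Sat/Sun ✓  1932: Mon/Mon  1933: Tue/Wed  1934: Wed/Thu  1935: Thu/Fri
Both conditions hold in: 1863, 1874, 1885, 1891, 1903, 1914, 1925, 1931 — 8.

8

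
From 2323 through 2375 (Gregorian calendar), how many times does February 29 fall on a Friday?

2

Leap years in 2323–2375: 13 of them.
Feb 29 weekday advances by 5 (mod 7) from one leap year to the next four years later (or differs when a century non-leap intervenes).
Leap-day weekdays: 2324:Fri✓ 2328:Wed 2332:Mon 2336:Sat 2340:Thu 2344:Tue 2348:Sun 2352:Fri✓ 2356:Wed 2360:Mon 2364:Sat 2368:Thu 2372:Tue
Friday: 2324, 2352 → 2.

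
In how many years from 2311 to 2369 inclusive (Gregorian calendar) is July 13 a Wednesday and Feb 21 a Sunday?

2

Check each year's weekday for July 13 and Feb 21:
  2311: Thu/Tue  2312: Sat/Wed  2313: Sun/Fri  2314: Mon/Sat  2315: Tue/Sun  2316: Thu/Mon  2317: Fri/Wed  2318: Sat/Thu  2319: Sun/Fri  2320: Tue/Sat  2321: Wed/Mon  2322: Thu/Tue  2323: Fri/Wed  2324: Sun/Thu  …(31 more)…  2356: Fri/Tue  2357: Sat/Thu  2358: Sun/Fri  2359: Mon/Sat  2360: Wed/Sun ✓  2361: Thu/Tue  2362: Fri/Wed  2363: Sat/Thu  2364: Mon/Fri  2365: Tue/Sun  2366: Wed/Mon  2367: Thu/Tue  2368: Sat/Wed  2369: Sun/Fri
Both conditions hold in: 2332, 2360 — 2.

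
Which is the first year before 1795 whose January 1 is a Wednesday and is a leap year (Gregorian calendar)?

1772

Jan 1 advances by 2 weekdays after a leap year and by 1 after a common year.
1795: Jan 1 is Thursday.
1794: Wednesday
1793: Tuesday
1792: Sunday (leap)
1791: Saturday
1790: Friday
1789: Thursday
1788: Tuesday (leap)
1787: Monday
1786: Sunday
1785: Saturday
1784: Thursday (leap)
1783: Wednesday
1782: Tuesday
1781: Monday
1780: Saturday (leap)
1779: Friday
1778: Thursday
1777: Wednesday
1776: Monday (leap)
1775: Sunday
1774: Saturday
1773: Friday
1772: Wednesday (leap)
1772 begins on a Wednesday and is a leap year.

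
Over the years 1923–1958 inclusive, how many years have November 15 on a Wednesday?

Track November 15's weekday year by year (advancing +1, or +2 across a Feb 29):
  1923: Thu  1924: Sat (+2)  1925: Sun (+1)  1926: Mon (+1)  1927: Tue (+1)
  1928: Thu (+2)  1929: Fri (+1)  1930: Sat (+1)  1931: Sun (+1)  1932: Tue (+2)
  1933: Wed (+1) ✓  1934: Thu (+1)  1935: Fri (+1)  1936: Sun (+2)  … (8 more years) …
  1945: Thu (+1)  1946: Fri (+1)  1947: Sat (+1)  1948: Mon (+2)  1949: Tue (+1)
  1950: Wed (+1) ✓  1951: Thu (+1)  1952: Sat (+2)  1953: Sun (+1)  1954: Mon (+1)
  1955: Tue (+1)  1956: Thu (+2)  1957: Fri (+1)  1958: Sat (+1)
Wednesday years: 1933, 1939, 1944, 1950 — 4 in total.

4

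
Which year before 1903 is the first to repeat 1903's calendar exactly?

Two years share a calendar iff Jan 1 falls on the same weekday and both are leap or both are common. 1903: Jan 1 is Thursday, common year.
1902: Jan 1 Wednesday, common
1901: Jan 1 Tuesday, common
1900: Jan 1 Monday, common
1899: Jan 1 Sunday, common
1898: Jan 1 Saturday, common
1897: Jan 1 Friday, common
1896: Jan 1 Wednesday, leap
1895: Jan 1 Tuesday, common
1894: Jan 1 Monday, common
1893: Jan 1 Sunday, common
1892: Jan 1 Friday, leap
1891: Jan 1 Thursday, common
1891 matches on both conditions.

1891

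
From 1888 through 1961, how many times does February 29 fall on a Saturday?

3

Leap years in 1888–1961: 18 of them.
Feb 29 weekday advances by 5 (mod 7) from one leap year to the next four years later (or differs when a century non-leap intervenes).
Leap-day weekdays: 1888:Wed 1892:Mon 1896:Sat✓ 1904:Mon 1908:Sat✓ 1912:Thu 1916:Tue 1920:Sun 1924:Fri 1928:Wed 1932:Mon 1936:Sat✓ 1940:Thu 1944:Tue 1948:Sun 1952:Fri 1956:Wed 1960:Mon
Saturday: 1896, 1908, 1936 → 3.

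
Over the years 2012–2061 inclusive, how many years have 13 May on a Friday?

Track 13 May's weekday year by year (advancing +1, or +2 across a Feb 29):
  2012: Sun  2013: Mon (+1)  2014: Tue (+1)  2015: Wed (+1)  2016: Fri (+2) ✓
  2017: Sat (+1)  2018: Sun (+1)  2019: Mon (+1)  2020: Wed (+2)  2021: Thu (+1)
  2022: Fri (+1) ✓  2023: Sat (+1)  2024: Mon (+2)  2025: Tue (+1)  … (22 more years) …
  2048: Wed (+2)  2049: Thu (+1)  2050: Fri (+1) ✓  2051: Sat (+1)  2052: Mon (+2)
  2053: Tue (+1)  2054: Wed (+1)  2055: Thu (+1)  2056: Sat (+2)  2057: Sun (+1)
  2058: Mon (+1)  2059: Tue (+1)  2060: Thu (+2)  2061: Fri (+1) ✓
Friday years: 2016, 2022, 2033, 2039, 2044, 2050, 2061 — 7 in total.

7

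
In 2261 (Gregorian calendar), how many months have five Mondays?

A month of length L has five Mondays iff its first Monday is on day ≤ L−28 (so day 1–3 in a 31-day month, 1–2 in a 30-day month, day 1 in a leap February).
Checking each month of 2261: Jan starts Tue (31d); Feb starts Fri (28d); Mar starts Fri (31d); Apr starts Mon (30d) ✓; May starts Wed (31d); Jun starts Sat (30d); Jul starts Mon (31d) ✓; Aug starts Thu (31d); Sep starts Sun (30d) ✓; Oct starts Tue (31d); Nov starts Fri (30d); Dec starts Sun (31d) ✓.
Five-Monday months: April, July, September, December → 4.

4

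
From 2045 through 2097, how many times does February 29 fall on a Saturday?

Leap years in 2045–2097: 13 of them.
Feb 29 weekday advances by 5 (mod 7) from one leap year to the next four years later (or differs when a century non-leap intervenes).
Leap-day weekdays: 2048:Sat✓ 2052:Thu 2056:Tue 2060:Sun 2064:Fri 2068:Wed 2072:Mon 2076:Sat✓ 2080:Thu 2084:Tue 2088:Sun 2092:Fri 2096:Wed
Saturday: 2048, 2076 → 2.

2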